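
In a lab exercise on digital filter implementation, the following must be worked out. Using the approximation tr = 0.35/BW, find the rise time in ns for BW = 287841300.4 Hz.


Rise time from bandwidth relationship:
tr = 0.35 / BW
   = 0.35 / 287841300.4
   = 1.215947814e-09 s
   = 1.2159 ns

1.2159 ns


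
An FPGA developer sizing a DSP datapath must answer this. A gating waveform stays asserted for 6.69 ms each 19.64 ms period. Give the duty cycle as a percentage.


Duty cycle as a percentage:
DC = (t_on / T) * 100
   = (6.69 / 19.64) * 100
   = 0.340631 * 100
   = 34.06 %

34.06 %


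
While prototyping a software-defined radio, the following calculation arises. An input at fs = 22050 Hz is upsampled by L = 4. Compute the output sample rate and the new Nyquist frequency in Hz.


Step 1 — output sample rate after interpolation by L:
fs_out = L * fs_in = 4 * 22050 = 88200 Hz

Step 2 — Nyquist frequency of the output stream:
f_Nyq = fs_out / 2 = 88200 / 2 = 44100.0 Hz

fs_out = 88200 Hz; f_Nyquist = 44100.0 Hz


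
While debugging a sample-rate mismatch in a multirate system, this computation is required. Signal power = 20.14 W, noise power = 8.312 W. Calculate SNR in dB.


SNR in decibels:
SNR = 10 * log10(Ps / Pn)
    = 10 * log10(20.14 / 8.312)
    = 10 * log10(2.423)
    = 10 * 0.3844
    = 3.84 dB

3.84 dB


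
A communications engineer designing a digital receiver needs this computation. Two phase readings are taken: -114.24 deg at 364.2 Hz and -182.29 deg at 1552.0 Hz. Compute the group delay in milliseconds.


Group delay from phase difference:
tau = -d(phi)/d(omega)
d(phi) = -68.05 deg = -1.187697 rad
d(omega) = 2*pi*(1552.0 - 364.2) = 7463.1675 rad/s
tau = -(-1.187697) / 7463.1675
    = 0.1591 ms

0.1591 ms


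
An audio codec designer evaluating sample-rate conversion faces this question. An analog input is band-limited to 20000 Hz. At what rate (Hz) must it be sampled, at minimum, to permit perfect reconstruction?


The Nyquist rate is twice the maximum frequency component.
fs_min = 2 * fmax
      = 2 * 20000
      = 40000 Hz

40000


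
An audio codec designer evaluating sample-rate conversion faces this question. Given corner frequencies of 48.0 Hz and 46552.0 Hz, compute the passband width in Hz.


Bandwidth is the difference of -3dB frequencies:
BW = f_high - f_low
   = 46552.0 - 48.0
   = 46504.0 Hz

46504.0 Hz


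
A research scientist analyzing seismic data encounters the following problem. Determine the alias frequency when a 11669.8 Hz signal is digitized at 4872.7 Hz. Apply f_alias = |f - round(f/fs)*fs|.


Compute the nearest integer multiple of fs to the signal:
n = round(11669.8 / 4872.7) = 2
f_alias = |11669.8 - 2 * 4872.7|
        = |11669.8 - 9745.4|
        = 1924.4 Hz

1924.4


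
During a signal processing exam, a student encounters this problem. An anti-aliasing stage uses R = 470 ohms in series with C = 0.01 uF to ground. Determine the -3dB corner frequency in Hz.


Cutoff frequency of a first-order RC filter:
fc = 1 / (2 * pi * R * C)
C = 0.01 uF = 1e-08 F
fc = 1 / (2 * pi * 470 * 1e-08)
   = 1 / 2.9530970943744e-05
   = 33862.753849 Hz

33862.753849 Hz


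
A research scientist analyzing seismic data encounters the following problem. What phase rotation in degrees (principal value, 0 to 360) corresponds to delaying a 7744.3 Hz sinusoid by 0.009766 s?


Phase shift from frequency and time delay:
phi = 360 * f * t_delay
    = 360 * 7744.3 * 0.009766
    = 27227.1 degrees
    mod 360 = 227.1 degrees

227.1 degrees


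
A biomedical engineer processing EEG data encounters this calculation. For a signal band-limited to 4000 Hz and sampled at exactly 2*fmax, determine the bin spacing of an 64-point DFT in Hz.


Step 1 — Nyquist sampling rate:
fs = 2 * fmax = 2 * 4000 = 8000 Hz

Step 2 — DFT bin spacing:
df = fs / N = 8000 / 64 = 125.0 Hz

125.0 Hz


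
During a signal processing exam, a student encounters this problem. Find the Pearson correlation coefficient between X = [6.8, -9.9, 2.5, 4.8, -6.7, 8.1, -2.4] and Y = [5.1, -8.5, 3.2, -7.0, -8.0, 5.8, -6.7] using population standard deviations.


Pearson correlation coefficient (population):
r = cov(X,Y) / (std(X) * std(Y))
Mean X = 0.4571, Mean Y = -2.3
Cov(X,Y) = 31.035714
Std(X) = 6.418023, Std(Y) = 6.129554
r = 0.7889

0.7889


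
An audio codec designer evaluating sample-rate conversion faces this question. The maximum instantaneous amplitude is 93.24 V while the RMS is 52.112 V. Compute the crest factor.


Crest factor is the ratio of peak to RMS:
CF = V_peak / V_rms
   = 93.24 / 52.112
   = 1.7892

1.7892


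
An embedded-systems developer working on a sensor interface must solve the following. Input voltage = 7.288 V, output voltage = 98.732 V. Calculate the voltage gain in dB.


Voltage gain in dB:
G = 20 * log10(Vout / Vin)
  = 20 * log10(98.732 / 7.288)
  = 20 * log10(13.547201)
  = 20 * 1.13185
  = 22.64 dB

22.64 dB


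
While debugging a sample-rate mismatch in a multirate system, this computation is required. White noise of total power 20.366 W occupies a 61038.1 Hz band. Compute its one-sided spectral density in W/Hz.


Power spectral density:
PSD = P / BW
    = 20.366 / 61038.1
    = 0.00033366 W/Hz

0.00033366 W/Hz


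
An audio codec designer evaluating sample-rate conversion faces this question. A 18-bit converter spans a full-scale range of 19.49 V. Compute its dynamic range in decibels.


Dynamic range from full-scale to LSB:
V_min = V_max / 2^bits = 19.49 / 2^18
DR = 20 * log10(V_max / V_min)
   = 20 * log10(2^18)
   = 20 * 18 * log10(2)
   = 108.37 dB

108.37 dB


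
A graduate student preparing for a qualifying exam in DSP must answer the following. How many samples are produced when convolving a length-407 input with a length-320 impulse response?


Linear convolution output length:
L = N + M - 1
  = 407 + 320 - 1
  = 726 samples

726


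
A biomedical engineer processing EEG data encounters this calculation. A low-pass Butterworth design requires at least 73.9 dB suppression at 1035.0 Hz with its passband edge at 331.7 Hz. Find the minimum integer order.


Butterworth filter order formula:
n = log10(10^(A/10) - 1) / (2 * log10(f_stop/f_pass))
10^(73.9/10) - 1 = 24547088.1569
f_stop/f_pass = 1035.0 / 331.7 = 3.1203
n = 7.4768 -> ceil = 8

8


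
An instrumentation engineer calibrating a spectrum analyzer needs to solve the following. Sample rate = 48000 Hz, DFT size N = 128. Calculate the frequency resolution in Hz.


DFT frequency resolution:
df = fs / N
   = 48000 / 128
   = 375.0 Hz

375.0 Hz


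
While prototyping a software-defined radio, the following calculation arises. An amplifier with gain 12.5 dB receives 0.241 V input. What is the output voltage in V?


Output voltage from dB gain:
V_out = V_in * 10^(gain_dB / 20)
      = 0.241 * 10^(12.5 / 20)
      = 0.241 * 4.216965
      = 1.0163 V

1.0163 V


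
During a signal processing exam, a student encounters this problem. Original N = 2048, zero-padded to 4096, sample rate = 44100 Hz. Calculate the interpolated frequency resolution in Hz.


Frequency resolution after zero-padding:
N_padded = 2048 * 2 = 4096
df = fs / N_padded
   = 44100 / 4096
   = 10.7666 Hz

10.7666 Hz


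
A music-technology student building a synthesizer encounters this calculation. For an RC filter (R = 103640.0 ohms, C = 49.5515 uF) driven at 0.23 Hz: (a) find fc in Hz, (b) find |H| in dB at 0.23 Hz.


Step 1 — cutoff frequency:
fc = 1 / (2*pi*R*C)
C = 49.5515 uF = 4.95515e-05 F
fc = 1 / (2*pi*103640.0*4.95515e-05)
   = 0.030991 Hz

Step 2 — magnitude at f = 0.23 Hz:
|H(f)| = 1 / sqrt(1 + (f/fc)^2)
f/fc = 0.23 / 0.030991 = 7.421509
|H| = 1 / sqrt(1 + 55.078796) = 0.1335367
|H|_dB = 20*log10(0.1335367) = -17.49 dB

fc = 0.030991 Hz; |H(0.23 Hz)| = -17.49 dB


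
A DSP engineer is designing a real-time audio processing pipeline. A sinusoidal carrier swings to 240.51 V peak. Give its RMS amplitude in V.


RMS voltage for a sinusoidal waveform:
V_rms = V_peak / sqrt(2)
      = 240.51 / 1.414214
      = 170.066 V

170.066 V


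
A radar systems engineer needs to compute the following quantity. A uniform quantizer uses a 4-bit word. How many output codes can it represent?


Number of quantization levels = 2^N
= 2^4
= 16

16


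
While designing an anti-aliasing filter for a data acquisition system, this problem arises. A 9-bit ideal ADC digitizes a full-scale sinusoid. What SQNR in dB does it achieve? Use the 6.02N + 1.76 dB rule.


Theoretical SNR for a full-scale sinusoid:
SNR = 6.02 * N + 1.76
    = 6.02 * 9 + 1.76
    = 54.18 + 1.76
    = 55.94 dB

55.94 dB


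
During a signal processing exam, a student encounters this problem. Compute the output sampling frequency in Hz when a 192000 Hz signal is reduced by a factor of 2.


Decimation reduces the sample rate:
fs_out = fs_in / M
       = 192000 / 2
       = 96000.0 Hz

96000.0 Hz


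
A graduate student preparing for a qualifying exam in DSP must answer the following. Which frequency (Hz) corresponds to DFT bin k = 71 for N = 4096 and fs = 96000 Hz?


Frequency of DFT bin k:
f_k = k * fs / N
    = 71 * 96000 / 4096
    = 6816000 / 4096
    = 1664.062 Hz

1664.062 Hz


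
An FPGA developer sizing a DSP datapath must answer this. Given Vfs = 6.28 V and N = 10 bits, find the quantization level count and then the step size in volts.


Step 1 — number of quantization levels:
L = 2^N = 2^10 = 1024

Step 2 — LSB step size:
delta = Vfs / L
      = 6.28 / 1024
      = 0.00613281 V

Levels = 1024; step size = 0.00613281 V


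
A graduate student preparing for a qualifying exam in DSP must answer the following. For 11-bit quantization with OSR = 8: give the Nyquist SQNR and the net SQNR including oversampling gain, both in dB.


Step 1 — baseline SQNR at Nyquist:
SQNR_base = 6.02*N + 1.76
          = 6.02*11 + 1.76
          = 67.98 dB

Step 2 — oversampling processing gain:
G = 10*log10(OSR) = 10*log10(8) = 9.03 dB

Step 3 — total:
SQNR_total = 67.98 + 9.03 = 77.01 dB

Base SQNR = 67.98 dB; oversampled SQNR = 77.01 dB


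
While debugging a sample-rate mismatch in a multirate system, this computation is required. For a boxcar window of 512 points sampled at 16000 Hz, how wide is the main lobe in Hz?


Main lobe width for a rectangular window:
Width = 2 * fs / N
      = 2 * 16000 / 512
      = 32000 / 512
      = 62.5 Hz

62.5 Hz


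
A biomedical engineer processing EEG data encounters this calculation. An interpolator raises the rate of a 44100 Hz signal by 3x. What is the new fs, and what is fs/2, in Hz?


Step 1 — output sample rate after interpolation by L:
fs_out = L * fs_in = 3 * 44100 = 132300 Hz

Step 2 — Nyquist frequency of the output stream:
f_Nyq = fs_out / 2 = 132300 / 2 = 66150.0 Hz

fs_out = 132300 Hz; f_Nyquist = 66150.0 Hz


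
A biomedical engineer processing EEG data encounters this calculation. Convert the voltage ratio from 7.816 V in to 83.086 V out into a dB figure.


Voltage gain in dB:
G = 20 * log10(Vout / Vin)
  = 20 * log10(83.086 / 7.816)
  = 20 * log10(10.630246)
  = 20 * 1.026543
  = 20.53 dB

20.53 dB


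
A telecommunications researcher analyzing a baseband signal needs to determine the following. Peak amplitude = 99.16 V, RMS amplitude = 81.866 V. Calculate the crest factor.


Crest factor is the ratio of peak to RMS:
CF = V_peak / V_rms
   = 99.16 / 81.866
   = 1.2112

1.2112


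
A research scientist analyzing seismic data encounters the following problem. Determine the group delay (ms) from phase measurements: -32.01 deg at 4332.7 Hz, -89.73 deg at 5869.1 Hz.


Group delay from phase difference:
tau = -d(phi)/d(omega)
d(phi) = -57.72 deg = -1.007404 rad
d(omega) = 2*pi*(5869.1 - 4332.7) = 9653.4859 rad/s
tau = -(-1.007404) / 9653.4859
    = 0.1044 ms

0.1044 ms


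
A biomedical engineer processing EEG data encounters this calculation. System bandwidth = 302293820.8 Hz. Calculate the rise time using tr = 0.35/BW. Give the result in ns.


Rise time from bandwidth relationship:
tr = 0.35 / BW
   = 0.35 / 302293820.8
   = 1.157813941e-09 s
   = 1.1578 ns

1.1578 ns


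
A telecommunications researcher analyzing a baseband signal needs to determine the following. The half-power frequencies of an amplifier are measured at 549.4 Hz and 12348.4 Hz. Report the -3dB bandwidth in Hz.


Bandwidth is the difference of -3dB frequencies:
BW = f_high - f_low
   = 12348.4 - 549.4
   = 11799.0 Hz

11799.0 Hz


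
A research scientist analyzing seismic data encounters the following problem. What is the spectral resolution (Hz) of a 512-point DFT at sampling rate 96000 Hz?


DFT frequency resolution:
df = fs / N
   = 96000 / 512
   = 187.5 Hz

187.5 Hz


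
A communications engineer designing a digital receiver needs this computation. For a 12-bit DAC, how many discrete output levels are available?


Number of quantization levels = 2^N
= 2^12
= 4096

4096


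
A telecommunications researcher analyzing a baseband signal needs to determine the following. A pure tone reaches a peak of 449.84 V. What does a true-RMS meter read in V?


RMS voltage for a sinusoidal waveform:
V_rms = V_peak / sqrt(2)
      = 449.84 / 1.414214
      = 318.085 V

318.085 V


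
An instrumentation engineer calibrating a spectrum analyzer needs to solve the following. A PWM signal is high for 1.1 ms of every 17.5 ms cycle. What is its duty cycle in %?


Duty cycle as a percentage:
DC = (t_on / T) * 100
   = (1.1 / 17.5) * 100
   = 0.062857 * 100
   = 6.29 %

6.29 %


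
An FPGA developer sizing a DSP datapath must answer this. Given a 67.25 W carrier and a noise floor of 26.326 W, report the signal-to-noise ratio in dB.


SNR in decibels:
SNR = 10 * log10(Ps / Pn)
    = 10 * log10(67.25 / 26.326)
    = 10 * log10(2.5545)
    = 10 * 0.4073
    = 4.07 dB

4.07 dB


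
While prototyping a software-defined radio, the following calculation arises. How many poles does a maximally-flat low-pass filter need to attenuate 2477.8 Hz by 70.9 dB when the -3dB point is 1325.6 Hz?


Butterworth filter order formula:
n = log10(10^(A/10) - 1) / (2 * log10(f_stop/f_pass))
10^(70.9/10) - 1 = 12302686.7081
f_stop/f_pass = 2477.8 / 1325.6 = 1.8692
n = 13.0497 -> ceil = 14

14


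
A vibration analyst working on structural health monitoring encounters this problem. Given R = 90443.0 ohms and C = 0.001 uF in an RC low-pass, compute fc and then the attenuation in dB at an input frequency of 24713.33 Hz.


Step 1 — cutoff frequency:
fc = 1 / (2*pi*R*C)
C = 0.001 uF = 1e-09 F
fc = 1 / (2*pi*90443.0*1e-09)
   = 1759.726 Hz

Step 2 — magnitude at f = 24713.33 Hz:
|H(f)| = 1 / sqrt(1 + (f/fc)^2)
f/fc = 24713.33 / 1759.726 = 14.043851
|H| = 1 / sqrt(1 + 197.229751) = 0.0710257
|H|_dB = 20*log10(0.0710257) = -22.97 dB

fc = 1759.726 Hz; |H(24713.33 Hz)| = -22.97 dB


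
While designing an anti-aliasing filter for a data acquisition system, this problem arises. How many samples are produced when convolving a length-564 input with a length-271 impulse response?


Linear convolution output length:
L = N + M - 1
  = 564 + 271 - 1
  = 834 samples

834


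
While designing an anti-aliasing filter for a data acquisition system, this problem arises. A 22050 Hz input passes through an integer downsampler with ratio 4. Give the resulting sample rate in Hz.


Decimation reduces the sample rate:
fs_out = fs_in / M
       = 22050 / 4
       = 5512.5 Hz

5512.5 Hz


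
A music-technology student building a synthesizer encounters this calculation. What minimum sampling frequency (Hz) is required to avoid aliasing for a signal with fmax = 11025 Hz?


The Nyquist rate is twice the maximum frequency component.
fs_min = 2 * fmax
      = 2 * 11025
      = 22050 Hz

22050


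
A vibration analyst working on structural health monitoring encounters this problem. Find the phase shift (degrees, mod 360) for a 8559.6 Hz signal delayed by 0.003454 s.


Phase shift from frequency and time delay:
phi = 360 * f * t_delay
    = 360 * 8559.6 * 0.003454
    = 10643.35 degrees
    mod 360 = 203.35 degrees

203.35 degrees


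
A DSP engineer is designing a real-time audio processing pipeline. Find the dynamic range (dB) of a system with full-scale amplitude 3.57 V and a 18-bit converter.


Dynamic range from full-scale to LSB:
V_min = V_max / 2^bits = 3.57 / 2^18
DR = 20 * log10(V_max / V_min)
   = 20 * log10(2^18)
   = 20 * 18 * log10(2)
   = 108.37 dB

108.37 dB


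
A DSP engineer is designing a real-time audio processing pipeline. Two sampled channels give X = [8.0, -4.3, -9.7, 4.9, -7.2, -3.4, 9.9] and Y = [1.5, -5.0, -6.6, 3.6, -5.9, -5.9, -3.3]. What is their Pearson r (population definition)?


Pearson correlation coefficient (population):
r = cov(X,Y) / (std(X) * std(Y))
Mean X = -0.2571, Mean Y = -3.0857
Cov(X,Y) = 19.925102
Std(X) = 7.186666, Std(Y) = 3.73456
r = 0.7424

0.7424


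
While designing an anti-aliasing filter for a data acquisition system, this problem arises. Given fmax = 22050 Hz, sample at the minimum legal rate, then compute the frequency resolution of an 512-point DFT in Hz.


Step 1 — Nyquist sampling rate:
fs = 2 * fmax = 2 * 22050 = 44100 Hz

Step 2 — DFT bin spacing:
df = fs / N = 44100 / 512 = 86.1328 Hz

86.1328 Hz


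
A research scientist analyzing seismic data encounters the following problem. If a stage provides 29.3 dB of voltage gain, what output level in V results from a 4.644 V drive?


Output voltage from dB gain:
V_out = V_in * 10^(gain_dB / 20)
      = 4.644 * 10^(29.3 / 20)
      = 4.644 * 29.17427
      = 135.4853 V

135.4853 V


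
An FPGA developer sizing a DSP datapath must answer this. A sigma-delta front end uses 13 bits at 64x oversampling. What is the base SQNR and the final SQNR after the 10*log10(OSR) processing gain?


Step 1 — baseline SQNR at Nyquist:
SQNR_base = 6.02*N + 1.76
          = 6.02*13 + 1.76
          = 80.02 dB

Step 2 — oversampling processing gain:
G = 10*log10(OSR) = 10*log10(64) = 18.06 dB

Step 3 — total:
SQNR_total = 80.02 + 18.06 = 98.08 dB

Base SQNR = 80.02 dB; oversampled SQNR = 98.08 dB


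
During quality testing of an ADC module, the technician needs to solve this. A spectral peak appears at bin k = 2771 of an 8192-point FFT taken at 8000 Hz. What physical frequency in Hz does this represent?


Frequency of DFT bin k:
f_k = k * fs / N
    = 2771 * 8000 / 8192
    = 22168000 / 8192
    = 2706.055 Hz

2706.055 Hz


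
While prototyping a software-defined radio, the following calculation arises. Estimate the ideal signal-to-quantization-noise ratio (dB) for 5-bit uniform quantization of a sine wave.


Theoretical SNR for a full-scale sinusoid:
SNR = 6.02 * N + 1.76
    = 6.02 * 5 + 1.76
    = 30.1 + 1.76
    = 31.86 dB

31.86 dB


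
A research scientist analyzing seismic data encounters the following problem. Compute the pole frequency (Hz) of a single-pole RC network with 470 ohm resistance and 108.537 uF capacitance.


Cutoff frequency of a first-order RC filter:
fc = 1 / (2 * pi * R * C)
C = 108.537 uF = 0.000108537 F
fc = 1 / (2 * pi * 470 * 0.000108537)
   = 1 / 0.32052029933211
   = 3.119927 Hz

3.119927 Hz


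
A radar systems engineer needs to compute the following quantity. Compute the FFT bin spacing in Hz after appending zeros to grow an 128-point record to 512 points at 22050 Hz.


Frequency resolution after zero-padding:
N_padded = 128 * 4 = 512
df = fs / N_padded
   = 22050 / 512
   = 43.0664 Hz

43.0664 Hz


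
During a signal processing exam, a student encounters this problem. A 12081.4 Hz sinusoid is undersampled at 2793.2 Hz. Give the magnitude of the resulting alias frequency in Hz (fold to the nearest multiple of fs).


Compute the nearest integer multiple of fs to the signal:
n = round(12081.4 / 2793.2) = 4
f_alias = |12081.4 - 4 * 2793.2|
        = |12081.4 - 11172.8|
        = 908.6 Hz

908.6


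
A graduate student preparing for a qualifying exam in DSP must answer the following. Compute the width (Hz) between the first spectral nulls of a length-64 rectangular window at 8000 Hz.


Main lobe width for a rectangular window:
Width = 2 * fs / N
      = 2 * 8000 / 64
      = 16000 / 64
      = 250.0 Hz

250.0 Hz


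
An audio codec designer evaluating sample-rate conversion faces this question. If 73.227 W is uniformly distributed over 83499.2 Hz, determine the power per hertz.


Power spectral density:
PSD = P / BW
    = 73.227 / 83499.2
    = 0.00087698 W/Hz

0.00087698 W/Hz


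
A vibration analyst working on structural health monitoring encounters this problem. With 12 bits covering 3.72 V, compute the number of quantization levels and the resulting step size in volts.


Step 1 — number of quantization levels:
L = 2^N = 2^12 = 4096

Step 2 — LSB step size:
delta = Vfs / L
      = 3.72 / 4096
      = 0.0009082 V

Levels = 4096; step size = 0.0009082 V


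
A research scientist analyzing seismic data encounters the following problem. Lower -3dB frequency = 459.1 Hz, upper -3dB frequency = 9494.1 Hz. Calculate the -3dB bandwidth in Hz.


Bandwidth is the difference of -3dB frequencies:
BW = f_high - f_low
   = 9494.1 - 459.1
   = 9035.0 Hz

9035.0 Hz


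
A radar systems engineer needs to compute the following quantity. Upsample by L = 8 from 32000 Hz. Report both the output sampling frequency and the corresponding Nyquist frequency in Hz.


Step 1 — output sample rate after interpolation by L:
fs_out = L * fs_in = 8 * 32000 = 256000 Hz

Step 2 — Nyquist frequency of the output stream:
f_Nyq = fs_out / 2 = 256000 / 2 = 128000.0 Hz

fs_out = 256000 Hz; f_Nyquist = 128000.0 Hz


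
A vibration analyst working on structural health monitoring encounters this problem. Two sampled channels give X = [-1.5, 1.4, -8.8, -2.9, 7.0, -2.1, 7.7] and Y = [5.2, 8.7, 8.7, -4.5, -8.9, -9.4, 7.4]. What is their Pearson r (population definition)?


Pearson correlation coefficient (population):
r = cov(X,Y) / (std(X) * std(Y))
Mean X = 0.1143, Mean Y = 1.0286
Cov(X,Y) = -6.504694
Std(X) = 5.380767, Std(Y) = 7.68667
r = -0.1573

-0.1573


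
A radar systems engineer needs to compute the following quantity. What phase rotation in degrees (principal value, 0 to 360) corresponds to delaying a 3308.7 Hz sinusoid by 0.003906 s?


Phase shift from frequency and time delay:
phi = 360 * f * t_delay
    = 360 * 3308.7 * 0.003906
    = 4652.56 degrees
    mod 360 = 332.56 degrees

332.56 degrees


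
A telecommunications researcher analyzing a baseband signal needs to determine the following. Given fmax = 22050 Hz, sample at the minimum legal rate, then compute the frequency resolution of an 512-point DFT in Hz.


Step 1 — Nyquist sampling rate:
fs = 2 * fmax = 2 * 22050 = 44100 Hz

Step 2 — DFT bin spacing:
df = fs / N = 44100 / 512 = 86.1328 Hz

86.1328 Hz


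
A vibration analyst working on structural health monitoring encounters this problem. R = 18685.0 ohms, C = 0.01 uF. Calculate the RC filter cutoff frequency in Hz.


Cutoff frequency of a first-order RC filter:
fc = 1 / (2 * pi * R * C)
C = 0.01 uF = 1e-08 F
fc = 1 / (2 * pi * 18685.0 * 1e-08)
   = 1 / 0.0011740131746465
   = 851.779198 Hz

851.779198 Hz


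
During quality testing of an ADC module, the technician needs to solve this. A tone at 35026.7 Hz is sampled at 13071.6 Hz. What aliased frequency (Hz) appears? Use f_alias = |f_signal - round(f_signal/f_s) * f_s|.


Compute the nearest integer multiple of fs to the signal:
n = round(35026.7 / 13071.6) = 3
f_alias = |35026.7 - 3 * 13071.6|
        = |35026.7 - 39214.8|
        = 4188.1 Hz

4188.1


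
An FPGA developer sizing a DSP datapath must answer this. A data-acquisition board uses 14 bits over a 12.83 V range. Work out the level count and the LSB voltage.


Step 1 — number of quantization levels:
L = 2^N = 2^14 = 16384

Step 2 — LSB step size:
delta = Vfs / L
      = 12.83 / 16384
      = 0.00078308 V

Levels = 16384; step size = 0.00078308 V


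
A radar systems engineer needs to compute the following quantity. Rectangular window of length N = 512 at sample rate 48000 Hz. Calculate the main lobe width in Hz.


Main lobe width for a rectangular window:
Width = 2 * fs / N
      = 2 * 48000 / 512
      = 96000 / 512
      = 187.5 Hz

187.5 Hz


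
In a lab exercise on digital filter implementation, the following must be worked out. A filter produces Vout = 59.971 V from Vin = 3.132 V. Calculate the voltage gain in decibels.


Voltage gain in dB:
G = 20 * log10(Vout / Vin)
  = 20 * log10(59.971 / 3.132)
  = 20 * log10(19.147829)
  = 20 * 1.28212
  = 25.64 dB

25.64 dB


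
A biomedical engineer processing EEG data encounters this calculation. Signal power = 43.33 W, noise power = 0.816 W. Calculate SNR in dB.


SNR in decibels:
SNR = 10 * log10(Ps / Pn)
    = 10 * log10(43.33 / 0.816)
    = 10 * log10(53.1005)
    = 10 * 1.7251
    = 17.25 dB

17.25 dB


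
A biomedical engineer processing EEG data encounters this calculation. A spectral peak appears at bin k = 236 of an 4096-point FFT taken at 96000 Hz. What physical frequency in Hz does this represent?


Frequency of DFT bin k:
f_k = k * fs / N
    = 236 * 96000 / 4096
    = 22656000 / 4096
    = 5531.25 Hz

5531.25 Hz


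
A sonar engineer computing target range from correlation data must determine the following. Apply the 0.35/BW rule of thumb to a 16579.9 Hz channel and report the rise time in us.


Rise time from bandwidth relationship:
tr = 0.35 / BW
   = 0.35 / 16579.9
   = 2.110989813e-05 s
   = 21.1099 us

21.1099 us


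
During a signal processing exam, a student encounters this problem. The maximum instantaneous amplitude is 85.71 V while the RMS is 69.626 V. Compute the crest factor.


Crest factor is the ratio of peak to RMS:
CF = V_peak / V_rms
   = 85.71 / 69.626
   = 1.231

1.231


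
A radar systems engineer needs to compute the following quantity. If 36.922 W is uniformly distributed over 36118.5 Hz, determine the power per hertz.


Power spectral density:
PSD = P / BW
    = 36.922 / 36118.5
    = 0.00102225 W/Hz

0.00102225 W/Hz


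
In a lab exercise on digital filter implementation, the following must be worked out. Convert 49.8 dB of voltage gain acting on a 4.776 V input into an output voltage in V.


Output voltage from dB gain:
V_out = V_in * 10^(gain_dB / 20)
      = 4.776 * 10^(49.8 / 20)
      = 4.776 * 309.029543
      = 1475.9251 V

1475.9251 V


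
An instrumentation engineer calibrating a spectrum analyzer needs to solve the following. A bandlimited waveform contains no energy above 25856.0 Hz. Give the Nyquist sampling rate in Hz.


The Nyquist rate is twice the maximum frequency component.
fs_min = 2 * fmax
      = 2 * 25856.0
      = 51712.0 Hz

51712.0


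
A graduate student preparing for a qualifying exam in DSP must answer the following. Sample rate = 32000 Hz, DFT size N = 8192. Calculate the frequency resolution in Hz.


DFT frequency resolution:
df = fs / N
   = 32000 / 8192
   = 3.9062 Hz

3.9062 Hz


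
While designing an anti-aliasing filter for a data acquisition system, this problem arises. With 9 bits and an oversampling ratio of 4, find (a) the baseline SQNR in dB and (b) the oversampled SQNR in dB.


Step 1 — baseline SQNR at Nyquist:
SQNR_base = 6.02*N + 1.76
          = 6.02*9 + 1.76
          = 55.94 dB

Step 2 — oversampling processing gain:
G = 10*log10(OSR) = 10*log10(4) = 6.02 dB

Step 3 — total:
SQNR_total = 55.94 + 6.02 = 61.96 dB

Base SQNR = 55.94 dB; oversampled SQNR = 61.96 dB


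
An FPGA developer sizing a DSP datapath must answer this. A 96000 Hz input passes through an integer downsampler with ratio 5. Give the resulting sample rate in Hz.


Decimation reduces the sample rate:
fs_out = fs_in / M
       = 96000 / 5
       = 19200.0 Hz

19200.0 Hz


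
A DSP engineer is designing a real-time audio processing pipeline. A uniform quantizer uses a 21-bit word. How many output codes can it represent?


Number of quantization levels = 2^N
= 2^21
= 2097152

2097152


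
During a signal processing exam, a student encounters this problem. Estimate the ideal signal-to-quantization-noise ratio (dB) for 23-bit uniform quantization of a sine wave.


Theoretical SNR for a full-scale sinusoid:
SNR = 6.02 * N + 1.76
    = 6.02 * 23 + 1.76
    = 138.46 + 1.76
    = 140.22 dB

140.22 dB


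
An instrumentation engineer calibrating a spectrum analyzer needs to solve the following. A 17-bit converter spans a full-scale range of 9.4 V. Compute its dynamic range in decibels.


Dynamic range from full-scale to LSB:
V_min = V_max / 2^bits = 9.4 / 2^17
DR = 20 * log10(V_max / V_min)
   = 20 * log10(2^17)
   = 20 * 17 * log10(2)
   = 102.35 dB

102.35 dB


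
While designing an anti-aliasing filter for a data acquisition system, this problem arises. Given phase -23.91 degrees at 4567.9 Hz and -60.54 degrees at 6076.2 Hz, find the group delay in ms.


Group delay from phase difference:
tau = -d(phi)/d(omega)
d(phi) = -36.63 deg = -0.639314 rad
d(omega) = 2*pi*(6076.2 - 4567.9) = 9476.9284 rad/s
tau = -(-0.639314) / 9476.9284
    = 0.0675 ms

0.0675 ms


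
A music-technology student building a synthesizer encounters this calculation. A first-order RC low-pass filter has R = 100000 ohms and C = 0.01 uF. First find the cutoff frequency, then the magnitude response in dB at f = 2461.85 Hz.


Step 1 — cutoff frequency:
fc = 1 / (2*pi*R*C)
C = 0.01 uF = 1e-08 F
fc = 1 / (2*pi*100000*1e-08)
   = 159.155 Hz

Step 2 — magnitude at f = 2461.85 Hz:
|H(f)| = 1 / sqrt(1 + (f/fc)^2)
f/fc = 2461.85 / 159.155 = 15.468254
|H| = 1 / sqrt(1 + 239.266882) = 0.0645139
|H|_dB = 20*log10(0.0645139) = -23.81 dB

fc = 159.155 Hz; |H(2461.85 Hz)| = -23.81 dB


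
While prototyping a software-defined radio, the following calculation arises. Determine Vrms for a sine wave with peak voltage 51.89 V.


RMS voltage for a sinusoidal waveform:
V_rms = V_peak / sqrt(2)
      = 51.89 / 1.414214
      = 36.692 V

36.692 V


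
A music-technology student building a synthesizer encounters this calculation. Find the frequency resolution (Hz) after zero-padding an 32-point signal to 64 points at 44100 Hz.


Frequency resolution after zero-padding:
N_padded = 32 * 2 = 64
df = fs / N_padded
   = 44100 / 64
   = 689.0625 Hz

689.0625 Hz


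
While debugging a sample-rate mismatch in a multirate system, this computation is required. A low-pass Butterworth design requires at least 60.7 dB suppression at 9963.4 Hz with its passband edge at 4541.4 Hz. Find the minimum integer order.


Butterworth filter order formula:
n = log10(10^(A/10) - 1) / (2 * log10(f_stop/f_pass))
10^(60.7/10) - 1 = 1174896.5549
f_stop/f_pass = 9963.4 / 4541.4 = 2.1939
n = 8.8946 -> ceil = 9

9


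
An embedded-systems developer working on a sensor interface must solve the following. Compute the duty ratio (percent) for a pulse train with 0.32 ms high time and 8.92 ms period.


Duty cycle as a percentage:
DC = (t_on / T) * 100
   = (0.32 / 8.92) * 100
   = 0.035874 * 100
   = 3.59 %

3.59 %


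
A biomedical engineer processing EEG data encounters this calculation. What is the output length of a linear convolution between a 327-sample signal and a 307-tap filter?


Linear convolution output length:
L = N + M - 1
  = 327 + 307 - 1
  = 633 samples

633


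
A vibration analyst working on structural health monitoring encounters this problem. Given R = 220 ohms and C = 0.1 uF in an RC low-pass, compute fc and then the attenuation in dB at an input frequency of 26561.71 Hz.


Step 1 — cutoff frequency:
fc = 1 / (2*pi*R*C)
C = 0.1 uF = 1e-07 F
fc = 1 / (2*pi*220*1e-07)
   = 7234.316 Hz

Step 2 — magnitude at f = 26561.71 Hz:
|H(f)| = 1 / sqrt(1 + (f/fc)^2)
f/fc = 26561.71 / 7234.316 = 3.671627
|H| = 1 / sqrt(1 + 13.480845) = 0.2627865
|H|_dB = 20*log10(0.2627865) = -11.61 dB

fc = 7234.316 Hz; |H(26561.71 Hz)| = -11.61 dB


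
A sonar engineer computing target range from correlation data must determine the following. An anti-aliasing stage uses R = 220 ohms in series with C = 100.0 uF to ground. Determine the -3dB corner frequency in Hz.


Cutoff frequency of a first-order RC filter:
fc = 1 / (2 * pi * R * C)
C = 100.0 uF = 0.0001 F
fc = 1 / (2 * pi * 220 * 0.0001)
   = 1 / 0.13823007675795
   = 7.234316 Hz

7.234316 Hz


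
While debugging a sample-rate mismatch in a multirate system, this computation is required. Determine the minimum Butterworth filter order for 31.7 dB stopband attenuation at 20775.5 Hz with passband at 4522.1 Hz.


Butterworth filter order formula:
n = log10(10^(A/10) - 1) / (2 * log10(f_stop/f_pass))
10^(31.7/10) - 1 = 1478.1084
f_stop/f_pass = 20775.5 / 4522.1 = 4.5942
n = 2.3933 -> ceil = 3

3


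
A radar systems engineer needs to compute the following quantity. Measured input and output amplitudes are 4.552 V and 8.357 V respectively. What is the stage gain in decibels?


Voltage gain in dB:
G = 20 * log10(Vout / Vin)
  = 20 * log10(8.357 / 4.552)
  = 20 * log10(1.835896)
  = 20 * 0.263848
  = 5.28 dB

5.28 dB


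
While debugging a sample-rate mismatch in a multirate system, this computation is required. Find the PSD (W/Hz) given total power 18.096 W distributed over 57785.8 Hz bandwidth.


Power spectral density:
PSD = P / BW
    = 18.096 / 57785.8
    = 0.00031316 W/Hz

0.00031316 W/Hz


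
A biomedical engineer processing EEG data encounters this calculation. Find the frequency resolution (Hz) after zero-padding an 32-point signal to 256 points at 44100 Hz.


Frequency resolution after zero-padding:
N_padded = 32 * 8 = 256
df = fs / N_padded
   = 44100 / 256
   = 172.2656 Hz

172.2656 Hz


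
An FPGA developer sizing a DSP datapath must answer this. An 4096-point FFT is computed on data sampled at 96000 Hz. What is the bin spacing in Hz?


DFT frequency resolution:
df = fs / N
   = 96000 / 4096
   = 23.4375 Hz

23.4375 Hz


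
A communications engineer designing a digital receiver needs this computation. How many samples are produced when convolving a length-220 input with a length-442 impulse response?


Linear convolution output length:
L = N + M - 1
  = 220 + 442 - 1
  = 661 samples

661


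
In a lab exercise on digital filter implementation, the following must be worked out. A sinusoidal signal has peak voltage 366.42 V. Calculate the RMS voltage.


RMS voltage for a sinusoidal waveform:
V_rms = V_peak / sqrt(2)
      = 366.42 / 1.414214
      = 259.098 V

259.098 V


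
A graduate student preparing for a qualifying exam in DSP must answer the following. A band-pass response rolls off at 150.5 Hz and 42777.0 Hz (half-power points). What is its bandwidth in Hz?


Bandwidth is the difference of -3dB frequencies:
BW = f_high - f_low
   = 42777.0 - 150.5
   = 42626.5 Hz

42626.5 Hz


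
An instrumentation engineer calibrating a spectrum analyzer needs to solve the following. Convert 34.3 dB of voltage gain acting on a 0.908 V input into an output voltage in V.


Output voltage from dB gain:
V_out = V_in * 10^(gain_dB / 20)
      = 0.908 * 10^(34.3 / 20)
      = 0.908 * 51.880004
      = 47.107 V

47.107 V


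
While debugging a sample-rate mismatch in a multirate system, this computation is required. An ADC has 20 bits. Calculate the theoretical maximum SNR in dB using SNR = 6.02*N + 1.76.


Theoretical SNR for a full-scale sinusoid:
SNR = 6.02 * N + 1.76
    = 6.02 * 20 + 1.76
    = 120.4 + 1.76
    = 122.16 dB

122.16 dB


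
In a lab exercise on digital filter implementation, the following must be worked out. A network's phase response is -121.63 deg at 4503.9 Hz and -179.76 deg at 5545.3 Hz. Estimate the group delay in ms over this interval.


Group delay from phase difference:
tau = -d(phi)/d(omega)
d(phi) = -58.13 deg = -1.01456 rad
d(omega) = 2*pi*(5545.3 - 4503.9) = 6543.3092 rad/s
tau = -(-1.01456) / 6543.3092
    = 0.1551 ms

0.1551 ms


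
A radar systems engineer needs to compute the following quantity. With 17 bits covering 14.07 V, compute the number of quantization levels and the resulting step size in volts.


Step 1 — number of quantization levels:
L = 2^N = 2^17 = 131072

Step 2 — LSB step size:
delta = Vfs / L
      = 14.07 / 131072
      = 0.00010735 V

Levels = 131072; step size = 0.00010735 V


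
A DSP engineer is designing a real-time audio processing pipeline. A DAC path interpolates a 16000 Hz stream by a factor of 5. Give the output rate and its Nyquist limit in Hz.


Step 1 — output sample rate after interpolation by L:
fs_out = L * fs_in = 5 * 16000 = 80000 Hz

Step 2 — Nyquist frequency of the output stream:
f_Nyq = fs_out / 2 = 80000 / 2 = 40000.0 Hz

fs_out = 80000 Hz; f_Nyquist = 40000.0 Hz


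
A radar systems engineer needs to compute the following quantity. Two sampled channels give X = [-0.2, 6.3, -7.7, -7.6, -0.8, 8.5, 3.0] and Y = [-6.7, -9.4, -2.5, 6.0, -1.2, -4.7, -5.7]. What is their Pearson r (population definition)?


Pearson correlation coefficient (population):
r = cov(X,Y) / (std(X) * std(Y))
Mean X = 0.2143, Mean Y = -3.4571
Cov(X,Y) = -19.304898
Std(X) = 5.83522, Std(Y) = 4.595917
r = -0.7198

-0.7198


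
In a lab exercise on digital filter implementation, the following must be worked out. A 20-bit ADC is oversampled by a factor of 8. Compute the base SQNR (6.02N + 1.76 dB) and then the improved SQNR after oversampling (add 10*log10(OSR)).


Step 1 — baseline SQNR at Nyquist:
SQNR_base = 6.02*N + 1.76
          = 6.02*20 + 1.76
          = 122.16 dB

Step 2 — oversampling processing gain:
G = 10*log10(OSR) = 10*log10(8) = 9.03 dB

Step 3 — total:
SQNR_total = 122.16 + 9.03 = 131.19 dB

Base SQNR = 122.16 dB; oversampled SQNR = 131.19 dB


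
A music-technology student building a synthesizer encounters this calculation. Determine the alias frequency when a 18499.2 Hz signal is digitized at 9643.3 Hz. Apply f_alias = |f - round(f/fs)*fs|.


Compute the nearest integer multiple of fs to the signal:
n = round(18499.2 / 9643.3) = 2
f_alias = |18499.2 - 2 * 9643.3|
        = |18499.2 - 19286.6|
        = 787.4 Hz

787.4


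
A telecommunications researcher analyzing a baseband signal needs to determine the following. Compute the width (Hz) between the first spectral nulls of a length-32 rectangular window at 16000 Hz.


Main lobe width for a rectangular window:
Width = 2 * fs / N
      = 2 * 16000 / 32
      = 32000 / 32
      = 1000.0 Hz

1000.0 Hz


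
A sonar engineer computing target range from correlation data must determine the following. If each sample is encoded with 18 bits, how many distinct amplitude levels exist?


Number of quantization levels = 2^N
= 2^18
= 262144

262144


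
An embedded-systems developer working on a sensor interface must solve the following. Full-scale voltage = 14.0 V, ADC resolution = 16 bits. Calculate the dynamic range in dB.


Dynamic range from full-scale to LSB:
V_min = V_max / 2^bits = 14.0 / 2^16
DR = 20 * log10(V_max / V_min)
   = 20 * log10(2^16)
   = 20 * 16 * log10(2)
   = 96.33 dB

96.33 dB


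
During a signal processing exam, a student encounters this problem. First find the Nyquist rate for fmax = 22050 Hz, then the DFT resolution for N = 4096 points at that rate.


Step 1 — Nyquist sampling rate:
fs = 2 * fmax = 2 * 22050 = 44100 Hz

Step 2 — DFT bin spacing:
df = fs / N = 44100 / 4096 = 10.7666 Hz

10.7666 Hz


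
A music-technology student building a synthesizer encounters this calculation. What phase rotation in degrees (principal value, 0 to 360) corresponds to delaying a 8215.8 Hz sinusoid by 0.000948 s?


Phase shift from frequency and time delay:
phi = 360 * f * t_delay
    = 360 * 8215.8 * 0.000948
    = 2803.89 degrees
    mod 360 = 283.89 degrees

283.89 degrees


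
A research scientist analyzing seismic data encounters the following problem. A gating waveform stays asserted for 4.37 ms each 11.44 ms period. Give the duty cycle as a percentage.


Duty cycle as a percentage:
DC = (t_on / T) * 100
   = (4.37 / 11.44) * 100
   = 0.381993 * 100
   = 38.2 %

38.2 %
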